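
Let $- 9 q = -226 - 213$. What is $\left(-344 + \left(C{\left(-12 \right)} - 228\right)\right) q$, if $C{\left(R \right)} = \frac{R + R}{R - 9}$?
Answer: $- \frac{194916}{7} \approx -27845.0$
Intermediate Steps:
$C{\left(R \right)} = \frac{2 R}{-9 + R}$
$q = \frac{439}{9}$ ($q = - \frac{-226 - 213}{9} = \left(- \frac{1}{9}\right) \left(-439\right) = \frac{439}{9} \approx 48.778$)
$\left(-344 + \left(C{\left(-12 \right)} - 228\right)\right) q = \left(-344 - \left(228 + \frac{24}{-9 - 12}\right)\right) \frac{439}{9} = \left(-344 - \left(228 + \frac{24}{-21}\right)\right) \frac{439}{9} = \left(-344 - \left(228 + 24 \left(- \frac{1}{21}\right)\right)\right) \frac{439}{9} = \left(-344 + \left(\frac{8}{7} - 228\right)\right) \frac{439}{9} = \left(-344 - \frac{1588}{7}\right) \frac{439}{9} = \left(- \frac{3996}{7}\right) \frac{439}{9} = - \frac{194916}{7}$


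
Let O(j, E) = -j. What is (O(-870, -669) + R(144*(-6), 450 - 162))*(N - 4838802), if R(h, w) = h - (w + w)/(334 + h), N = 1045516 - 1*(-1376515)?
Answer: -4538695938/265 ≈ -1.7127e+7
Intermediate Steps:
N = 2422031 (N = 1045516 + 1376515 = 2422031)
R(h, w) = h - 2*w/(334 + h)
(O(-870, -669) + R(144*(-6), 450 - 162))*(N - 4838802) = (-1*(-870) + ((144*(-6))² - 2*(450 - 162) + 334*(144*(-6)))/(334 + 144*(-6)))*(2422031 - 4838802) = (870 + ((-864)² - 2*288 + 334*(-864))/(334 - 864))*(-2416771) = (870 + (746496 - 576 - 288576)/(-530))*(-2416771) = (870 - 1/530*457344)*(-2416771) = (870 - 228672/265)*(-2416771) = (1878/265)*(-2416771) = -4538695938/265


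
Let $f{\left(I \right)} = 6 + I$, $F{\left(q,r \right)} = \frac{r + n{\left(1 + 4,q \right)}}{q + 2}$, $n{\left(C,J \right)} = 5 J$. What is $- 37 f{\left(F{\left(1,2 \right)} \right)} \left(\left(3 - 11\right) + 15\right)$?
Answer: $- \frac{6475}{3} \approx -2158.3$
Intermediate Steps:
$F{\left(q,r \right)} = \frac{r + 5 q}{2 + q}$ ($F{\left(q,r \right)} = \frac{r + 5 q}{q + 2} = \frac{r + 5 q}{2 + q}$)
$- 37 f{\left(F{\left(1,2 \right)} \right)} \left(\left(3 - 11\right) + 15\right) = - 37 \left(6 + \frac{2 + 5 \cdot 1}{2 + 1}\right) \left(\left(3 - 11\right) + 15\right) = - 37 \left(6 + \frac{2 + 5}{3}\right) \left(-8 + 15\right) = - 37 \left(6 + \frac{1}{3} \cdot 7\right) 7 = - 37 \left(6 + \frac{7}{3}\right) 7 = \left(-37\right) \frac{25}{3} \cdot 7 = \left(- \frac{925}{3}\right) 7 = - \frac{6475}{3}$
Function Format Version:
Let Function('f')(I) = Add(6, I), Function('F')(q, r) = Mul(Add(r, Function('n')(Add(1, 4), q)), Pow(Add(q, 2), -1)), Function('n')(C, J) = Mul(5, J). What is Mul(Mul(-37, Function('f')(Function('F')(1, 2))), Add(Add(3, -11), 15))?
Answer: Rational(-6475, 3) ≈ -2158.3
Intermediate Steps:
Function('F')(q, r) = Mul(Pow(Add(2, q), -1), Add(r, Mul(5, q))) (Function('F')(q, r) = Mul(Add(r, Mul(5, q)), Pow(Add(q, 2), -1)) = Mul(Add(r, Mul(5, q)), Pow(Add(2, q), -1)) = Mul(Pow(Add(2, q), -1), Add(r, Mul(5, q))))
Mul(Mul(-37, Function('f')(Function('F')(1, 2))), Add(Add(3, -11), 15)) = Mul(Mul(-37, Add(6, Mul(Pow(Add(2, 1), -1), Add(2, Mul(5, 1))))), Add(Add(3, -11), 15)) = Mul(Mul(-37, Add(6, Mul(Pow(3, -1), Add(2, 5)))), Add(-8, 15)) = Mul(Mul(-37, Add(6, Mul(Rational(1, 3), 7))), 7) = Mul(Mul(-37, Add(6, Rational(7, 3))), 7) = Mul(Mul(-37, Rational(25, 3)), 7) = Mul(Rational(-925, 3), 7) = Rational(-6475, 3)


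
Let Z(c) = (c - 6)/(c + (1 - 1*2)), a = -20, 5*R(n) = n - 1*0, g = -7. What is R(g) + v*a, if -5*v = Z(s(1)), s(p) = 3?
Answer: -37/5 ≈ -7.4000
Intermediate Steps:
R(n) = n/5 (R(n) = (n - 1*0)/5 = (n + 0)/5 = n/5)
Z(c) = (-6 + c)/(-1 + c) (Z(c) = (-6 + c)/(c + (1 - 2)) = (-6 + c)/(c - 1) = (-6 + c)/(-1 + c))
v = 3/10 (v = -(-6 + 3)/(5*(-1 + 3)) = -(-3)/(5*2) = -(-3)/10 = -1/5*(-3/2) = 3/10 ≈ 0.30000)
R(g) + v*a = (1/5)*(-7) + (3/10)*(-20) = -7/5 - 6 = -37/5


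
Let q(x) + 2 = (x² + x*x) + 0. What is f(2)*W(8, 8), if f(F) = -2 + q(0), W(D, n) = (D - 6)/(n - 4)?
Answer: -2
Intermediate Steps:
q(x) = -2 + 2*x² (q(x) = -2 + ((x² + x*x) + 0) = -2 + ((x² + x²) + 0) = -2 + (2*x² + 0) = -2 + 2*x²)
W(D, n) = (-6 + D)/(-4 + n)
f(F) = -4 (f(F) = -2 + (-2 + 2*0²) = -2 + (-2 + 2*0) = -2 + (-2 + 0) = -2 - 2 = -4)
f(2)*W(8, 8) = -4*(-6 + 8)/(-4 + 8) = -4*2/4 = -2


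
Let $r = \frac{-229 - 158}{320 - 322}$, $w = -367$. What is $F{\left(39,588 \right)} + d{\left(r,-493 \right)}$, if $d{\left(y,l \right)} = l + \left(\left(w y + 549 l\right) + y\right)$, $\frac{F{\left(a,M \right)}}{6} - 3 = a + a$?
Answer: $-341485$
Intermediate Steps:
$F{\left(a,M \right)} = 18 + 12 a$ ($F{\left(a,M \right)} = 18 + 6 \left(a + a\right) = 18 + 6 \cdot 2 a = 18 + 12 a$)
$r = \frac{387}{2}$ ($r = - \frac{387}{-2} = \left(-387\right) \left(- \frac{1}{2}\right) = \frac{387}{2} \approx 193.5$)
$d{\left(y,l \right)} = - 366 y + 550 l$ ($d{\left(y,l \right)} = l + \left(\left(- 367 y + 549 l\right) + y\right) = l + \left(- 366 y + 549 l\right) = - 366 y + 550 l$)
$F{\left(39,588 \right)} + d{\left(r,-493 \right)} = \left(18 + 12 \cdot 39\right) + \left(\left(-366\right) \frac{387}{2} + 550 \left(-493\right)\right) = \left(18 + 468\right) - 341971 = 486 - 341971 = -341485$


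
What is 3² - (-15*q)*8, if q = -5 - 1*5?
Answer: -1191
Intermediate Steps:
q = -10 (q = -5 - 5 = -10)
3² - (-15*q)*8 = 3² - (-15*(-10))*8 = 9 - 150*8 = 9 - 1*1200 = 9 - 1200 = -1191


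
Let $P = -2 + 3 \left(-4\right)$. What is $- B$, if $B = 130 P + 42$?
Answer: $1778$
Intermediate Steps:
$P = -14$ ($P = -2 - 12 = -14$)
$B = -1778$ ($B = 130 \left(-14\right) + 42 = -1820 + 42 = -1778$)
$- B = \left(-1\right) \left(-1778\right) = 1778$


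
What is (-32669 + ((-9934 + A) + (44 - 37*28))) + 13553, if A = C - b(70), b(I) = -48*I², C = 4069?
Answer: 209227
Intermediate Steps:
A = 239269 (A = 4069 - (-48)*70² = 4069 - (-48)*4900 = 4069 - 1*(-235200) = 4069 + 235200 = 239269)
(-32669 + ((-9934 + A) + (44 - 37*28))) + 13553 = (-32669 + ((-9934 + 239269) + (44 - 37*28))) + 13553 = (-32669 + (229335 + (44 - 1036))) + 13553 = (-32669 + (229335 - 992)) + 13553 = (-32669 + 228343) + 13553 = 195674 + 13553 = 209227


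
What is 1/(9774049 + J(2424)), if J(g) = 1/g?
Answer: 2424/23692294777 ≈ 1.0231e-7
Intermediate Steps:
1/(9774049 + J(2424)) = 1/(9774049 + 1/2424) = 1/(23692294777/2424) = 2424/23692294777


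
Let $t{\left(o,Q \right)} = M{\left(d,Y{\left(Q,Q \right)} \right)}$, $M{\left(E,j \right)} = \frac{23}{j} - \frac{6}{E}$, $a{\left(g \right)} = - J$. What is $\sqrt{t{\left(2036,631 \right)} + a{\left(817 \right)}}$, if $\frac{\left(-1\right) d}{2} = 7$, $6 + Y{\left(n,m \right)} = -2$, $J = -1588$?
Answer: $\frac{\sqrt{1243074}}{28} \approx 39.819$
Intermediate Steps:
$Y{\left(n,m \right)} = -8$ ($Y{\left(n,m \right)} = -6 - 2 = -8$)
$a{\left(g \right)} = 1588$ ($a{\left(g \right)} = \left(-1\right) \left(-1588\right) = 1588$)
$d = -14$ ($d = \left(-2\right) 7 = -14$)
$M{\left(E,j \right)} = - \frac{6}{E} + \frac{23}{j}$
$t{\left(o,Q \right)} = - \frac{137}{56}$ ($t{\left(o,Q \right)} = - \frac{6}{-14} + \frac{23}{-8} = \left(-6\right) \left(- \frac{1}{14}\right) + 23 \left(- \frac{1}{8}\right) = \frac{3}{7} - \frac{23}{8} = - \frac{137}{56}$)
$\sqrt{t{\left(2036,631 \right)} + a{\left(817 \right)}} = \sqrt{- \frac{137}{56} + 1588} = \sqrt{\frac{88791}{56}} = \frac{\sqrt{1243074}}{28}$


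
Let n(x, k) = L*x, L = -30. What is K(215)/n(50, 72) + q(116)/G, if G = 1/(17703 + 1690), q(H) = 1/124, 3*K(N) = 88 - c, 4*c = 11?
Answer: 87257929/558000 ≈ 156.38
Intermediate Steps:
c = 11/4 (c = (1/4)*11 = 11/4 ≈ 2.7500)
n(x, k) = -30*x
K(N) = 341/12 (K(N) = (88 - 1*11/4)/3 = (88 - 11/4)/3 = (1/3)*(341/4) = 341/12)
q(H) = 1/124
G = 1/19393 ≈ 5.1565e-5
K(215)/n(50, 72) + q(116)/G = 341/(12*((-30*50))) + 1/(124*(1/19393)) = (341/12)/(-1500) + (1/124)*19393 = (341/12)*(-1/1500) + 19393/124 = -341/18000 + 19393/124 = 87257929/558000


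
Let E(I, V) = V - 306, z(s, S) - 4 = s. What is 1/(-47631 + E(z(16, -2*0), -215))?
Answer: -1/48152 ≈ -2.0768e-5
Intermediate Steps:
z(s, S) = 4 + s
E(I, V) = -306 + V
1/(-47631 + E(z(16, -2*0), -215)) = 1/(-47631 + (-306 - 215)) = 1/(-47631 - 521) = 1/(-48152) = -1/48152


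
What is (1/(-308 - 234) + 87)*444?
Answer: 10467966/271 ≈ 38627.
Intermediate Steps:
(1/(-308 - 234) + 87)*444 = (1/(-542) + 87)*444 = (-1/542 + 87)*444 = (47153/542)*444 = 10467966/271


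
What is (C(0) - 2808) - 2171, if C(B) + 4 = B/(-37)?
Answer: -4983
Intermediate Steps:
C(B) = -4 - B/37 (C(B) = -4 + B/(-37) = -4 + B*(-1/37) = -4 - B/37)
(C(0) - 2808) - 2171 = ((-4 - 1/37*0) - 2808) - 2171 = ((-4 + 0) - 2808) - 2171 = (-4 - 2808) - 2171 = -2812 - 2171 = -4983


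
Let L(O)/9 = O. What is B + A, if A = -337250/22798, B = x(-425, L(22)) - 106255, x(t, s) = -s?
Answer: -1213626372/11399 ≈ -1.0647e+5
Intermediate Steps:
L(O) = 9*O
B = -106453 (B = -9*22 - 106255 = -1*198 - 106255 = -198 - 106255 = -106453)
A = -168625/11399 (A = -337250*1/22798 = -168625/11399 ≈ -14.793)
B + A = -106453 - 168625/11399 = -1213626372/11399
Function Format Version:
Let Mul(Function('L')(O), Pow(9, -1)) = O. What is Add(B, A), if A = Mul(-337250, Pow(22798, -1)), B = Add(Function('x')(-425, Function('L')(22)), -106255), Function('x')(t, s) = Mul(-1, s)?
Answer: Rational(-1213626372, 11399) ≈ -1.0647e+5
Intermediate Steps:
Function('L')(O) = Mul(9, O)
B = -106453 (B = Add(Mul(-1, Mul(9, 22)), -106255) = Add(Mul(-1, 198), -106255) = Add(-198, -106255) = -106453)
A = Rational(-168625, 11399) (A = Mul(-337250, Rational(1, 22798)) = Rational(-168625, 11399) ≈ -14.793)
Add(B, A) = Add(-106453, Rational(-168625, 11399)) = Rational(-1213626372, 11399)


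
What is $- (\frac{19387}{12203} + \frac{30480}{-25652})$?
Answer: $- \frac{31341971}{78257839} \approx -0.4005$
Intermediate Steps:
$- (\frac{19387}{12203} + \frac{30480}{-25652}) = - (19387 \cdot \frac{1}{12203} + 30480 \left(- \frac{1}{25652}\right)) = - (\frac{19387}{12203} - \frac{7620}{6413}) = \left(-1\right) \frac{31341971}{78257839} = - \frac{31341971}{78257839}$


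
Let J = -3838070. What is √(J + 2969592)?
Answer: I*√868478 ≈ 931.92*I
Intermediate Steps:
√(J + 2969592) = √(-3838070 + 2969592) = √(-868478) = I*√868478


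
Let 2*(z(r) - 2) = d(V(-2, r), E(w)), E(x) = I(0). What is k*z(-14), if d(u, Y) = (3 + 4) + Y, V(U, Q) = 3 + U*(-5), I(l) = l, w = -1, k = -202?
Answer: -1111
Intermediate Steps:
V(U, Q) = 3 - 5*U
E(x) = 0
d(u, Y) = 7 + Y
z(r) = 11/2 (z(r) = 2 + (7 + 0)/2 = 2 + (½)*7 = 2 + 7/2 = 11/2)
k*z(-14) = -202*11/2 = -1111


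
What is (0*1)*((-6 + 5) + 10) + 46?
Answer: 46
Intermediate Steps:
(0*1)*((-6 + 5) + 10) + 46 = 0*(-1 + 10) + 46 = 0*9 + 46 = 0 + 46 = 46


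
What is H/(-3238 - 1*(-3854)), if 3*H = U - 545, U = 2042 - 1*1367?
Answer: 65/924 ≈ 0.070346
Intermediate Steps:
U = 675 (U = 2042 - 1367 = 675)
H = 130/3 (H = (675 - 545)/3 = (⅓)*130 = 130/3 ≈ 43.333)
H/(-3238 - 1*(-3854)) = 130/(3*(-3238 - 1*(-3854))) = 130/(3*(-3238 + 3854)) = (130/3)/616 = (130/3)*(1/616) = 65/924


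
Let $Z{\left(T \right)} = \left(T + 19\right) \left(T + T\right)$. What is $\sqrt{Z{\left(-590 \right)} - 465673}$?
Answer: $3 \sqrt{23123} \approx 456.19$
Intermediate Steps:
$Z{\left(T \right)} = 2 T \left(19 + T\right)$ ($Z{\left(T \right)} = \left(19 + T\right) 2 T = 2 T \left(19 + T\right)$)
$\sqrt{Z{\left(-590 \right)} - 465673} = \sqrt{2 \left(-590\right) \left(19 - 590\right) - 465673} = \sqrt{2 \left(-590\right) \left(-571\right) - 465673} = \sqrt{673780 - 465673} = \sqrt{208107} = 3 \sqrt{23123}$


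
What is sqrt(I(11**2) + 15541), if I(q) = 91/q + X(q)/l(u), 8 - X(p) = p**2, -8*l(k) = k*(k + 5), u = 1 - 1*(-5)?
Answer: 2*sqrt(4714131)/33 ≈ 131.59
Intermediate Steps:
u = 6 (u = 1 + 5 = 6)
l(k) = -k*(5 + k)/8 (l(k) = -k*(k + 5)/8 = -k*(5 + k)/8)
X(p) = 8 - p**2
I(q) = -32/33 + 91/q + 4*q**2/33 (I(q) = 91/q + (8 - q**2)/((-1/8*6*(5 + 6))) = 91/q + (8 - q**2)/((-1/8*6*11)) = 91/q + (8 - q**2)/(-33/4) = 91/q + (8 - q**2)*(-4/33) = 91/q + (-32/33 + 4*q**2/33) = -32/33 + 91/q + 4*q**2/33)
sqrt(I(11**2) + 15541) = sqrt((3003 + 4*11**2*(-8 + (11**2)**2))/(33*(11**2)) + 15541) = sqrt((1/33)*(3003 + 4*121*(-8 + 121**2))/121 + 15541) = sqrt((1/33)*(1/121)*(3003 + 4*121*(-8 + 14641)) + 15541) = sqrt((1/33)*(1/121)*(3003 + 4*121*14633) + 15541) = sqrt((1/33)*(1/121)*(3003 + 7082372) + 15541) = sqrt((1/33)*(1/121)*7085375 + 15541) = sqrt(644125/363 + 15541) = sqrt(6285508/363) = 2*sqrt(4714131)/33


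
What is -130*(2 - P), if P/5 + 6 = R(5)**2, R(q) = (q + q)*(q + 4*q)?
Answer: 40620840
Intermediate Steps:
R(q) = 10*q**2 (R(q) = (2*q)*(5*q) = 10*q**2)
P = 312470 (P = -30 + 5*(10*5**2)**2 = -30 + 5*(10*25)**2 = -30 + 5*250**2 = -30 + 5*62500 = -30 + 312500 = 312470)
-130*(2 - P) = -130*(2 - 1*312470) = -130*(2 - 312470) = -130*(-312468) = 40620840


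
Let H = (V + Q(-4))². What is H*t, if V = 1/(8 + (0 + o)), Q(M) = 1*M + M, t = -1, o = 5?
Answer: -10609/169 ≈ -62.775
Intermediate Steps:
Q(M) = 2*M (Q(M) = M + M = 2*M)
V = 1/13 (V = 1/(8 + (0 + 5)) = 1/(8 + 5) = 1/13 ≈ 0.076923)
H = 10609/169 (H = (1/13 + 2*(-4))² = (1/13 - 8)² = (-103/13)² = 10609/169 ≈ 62.775)
H*t = (10609/169)*(-1) = -10609/169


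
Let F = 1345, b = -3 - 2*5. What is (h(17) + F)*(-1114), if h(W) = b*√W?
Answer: -1498330 + 14482*√17 ≈ -1.4386e+6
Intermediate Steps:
b = -13 (b = -3 - 10 = -13)
h(W) = -13*√W
(h(17) + F)*(-1114) = (-13*√17 + 1345)*(-1114) = (1345 - 13*√17)*(-1114) = -1498330 + 14482*√17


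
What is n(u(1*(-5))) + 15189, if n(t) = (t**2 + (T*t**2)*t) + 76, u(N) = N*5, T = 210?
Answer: -3265360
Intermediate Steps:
u(N) = 5*N
n(t) = 76 + t**2 + 210*t**3 (n(t) = (t**2 + (210*t**2)*t) + 76 = (t**2 + 210*t**3) + 76 = 76 + t**2 + 210*t**3)
n(u(1*(-5))) + 15189 = (76 + (5*(1*(-5)))**2 + 210*(5*(1*(-5)))**3) + 15189 = (76 + (5*(-5))**2 + 210*(5*(-5))**3) + 15189 = (76 + (-25)**2 + 210*(-25)**3) + 15189 = (76 + 625 + 210*(-15625)) + 15189 = (76 + 625 - 3281250) + 15189 = -3280549 + 15189 = -3265360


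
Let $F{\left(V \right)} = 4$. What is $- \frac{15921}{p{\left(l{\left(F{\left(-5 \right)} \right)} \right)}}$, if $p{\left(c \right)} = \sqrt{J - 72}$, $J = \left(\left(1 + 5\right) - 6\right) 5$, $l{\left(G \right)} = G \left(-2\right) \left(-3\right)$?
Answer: $\frac{5307 i \sqrt{2}}{4} \approx 1876.3 i$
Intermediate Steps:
$l{\left(G \right)} = 6 G$ ($l{\left(G \right)} = - 2 G \left(-3\right) = 6 G$)
$J = 0$ ($J = \left(6 - 6\right) 5 = 0 \cdot 5 = 0$)
$p{\left(c \right)} = 6 i \sqrt{2}$ ($p{\left(c \right)} = \sqrt{0 - 72} = \sqrt{-72} = 6 i \sqrt{2}$)
$- \frac{15921}{p{\left(l{\left(F{\left(-5 \right)} \right)} \right)}} = - \frac{15921}{6 i \sqrt{2}} = - 15921 \left(- \frac{i \sqrt{2}}{12}\right) = \frac{5307 i \sqrt{2}}{4}$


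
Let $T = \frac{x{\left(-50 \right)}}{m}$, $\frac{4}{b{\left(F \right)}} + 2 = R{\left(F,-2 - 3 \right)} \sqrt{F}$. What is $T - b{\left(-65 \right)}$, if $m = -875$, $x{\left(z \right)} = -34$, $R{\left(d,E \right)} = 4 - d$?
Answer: $\frac{10528946}{270785375} + \frac{276 i \sqrt{65}}{309469} \approx 0.038883 + 0.0071903 i$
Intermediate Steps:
$b{\left(F \right)} = \frac{4}{-2 + \sqrt{F} \left(4 - F\right)}$ ($b{\left(F \right)} = \frac{4}{-2 + \left(4 - F\right) \sqrt{F}} = \frac{4}{-2 + \sqrt{F} \left(4 - F\right)}$)
$T = \frac{34}{875}$ ($T = - \frac{34}{-875} = \left(-34\right) \left(- \frac{1}{875}\right) = \frac{34}{875} \approx 0.038857$)
$T - b{\left(-65 \right)} = \frac{34}{875} - - \frac{4}{2 + \sqrt{-65} \left(-4 - 65\right)} = \frac{34}{875} - - \frac{4}{2 + i \sqrt{65} \left(-69\right)} = \frac{34}{875} - - \frac{4}{2 - 69 i \sqrt{65}} = \frac{34}{875} + \frac{4}{2 - 69 i \sqrt{65}}$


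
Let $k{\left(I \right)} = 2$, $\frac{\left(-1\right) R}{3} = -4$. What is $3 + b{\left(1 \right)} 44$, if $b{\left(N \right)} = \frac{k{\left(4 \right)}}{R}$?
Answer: $\frac{31}{3} \approx 10.333$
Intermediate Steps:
$R = 12$ ($R = \left(-3\right) \left(-4\right) = 12$)
$b{\left(N \right)} = \frac{1}{6}$ ($b{\left(N \right)} = \frac{2}{12} = 2 \cdot \frac{1}{12} = \frac{1}{6}$)
$3 + b{\left(1 \right)} 44 = 3 + \frac{1}{6} \cdot 44 = 3 + \frac{22}{3} = \frac{31}{3}$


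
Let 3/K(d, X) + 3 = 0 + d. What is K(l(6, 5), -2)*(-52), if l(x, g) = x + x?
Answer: -52/3 ≈ -17.333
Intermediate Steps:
l(x, g) = 2*x
K(d, X) = 3/(-3 + d) (K(d, X) = 3/(-3 + (0 + d)) = 3/(-3 + d))
K(l(6, 5), -2)*(-52) = (3/(-3 + 2*6))*(-52) = (3/(-3 + 12))*(-52) = (3/9)*(-52) = (3*(1/9))*(-52) = (1/3)*(-52) = -52/3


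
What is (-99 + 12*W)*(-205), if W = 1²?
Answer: 17835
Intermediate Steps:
W = 1
(-99 + 12*W)*(-205) = (-99 + 12*1)*(-205) = (-99 + 12)*(-205) = -87*(-205) = 17835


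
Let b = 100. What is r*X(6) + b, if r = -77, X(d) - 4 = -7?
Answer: 331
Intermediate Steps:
X(d) = -3 (X(d) = 4 - 7 = -3)
r*X(6) + b = -77*(-3) + 100 = 231 + 100 = 331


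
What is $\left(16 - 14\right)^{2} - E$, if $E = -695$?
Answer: $699$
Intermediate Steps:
$\left(16 - 14\right)^{2} - E = \left(16 - 14\right)^{2} - -695 = 2^{2} + 695 = 4 + 695 = 699$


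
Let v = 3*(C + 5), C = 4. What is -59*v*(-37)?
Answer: 58941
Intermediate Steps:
v = 27 (v = 3*(4 + 5) = 3*9 = 27)
-59*v*(-37) = -59*27*(-37) = -1593*(-37) = 58941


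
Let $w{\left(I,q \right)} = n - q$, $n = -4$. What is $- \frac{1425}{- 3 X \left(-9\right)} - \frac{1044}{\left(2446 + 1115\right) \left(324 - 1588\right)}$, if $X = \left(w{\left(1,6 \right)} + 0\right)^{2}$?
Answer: $- \frac{445226}{843957} \approx -0.52755$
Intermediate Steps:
$w{\left(I,q \right)} = -4 - q$
$X = 100$ ($X = \left(\left(-4 - 6\right) + 0\right)^{2} = \left(-10 + 0\right)^{2} = \left(-10\right)^{2} = 100$)
$- \frac{1425}{- 3 X \left(-9\right)} - \frac{1044}{\left(2446 + 1115\right) \left(324 - 1588\right)} = - \frac{1425}{\left(-3\right) 100 \left(-9\right)} - \frac{1044}{\left(2446 + 1115\right) \left(324 - 1588\right)} = - \frac{1425}{\left(-300\right) \left(-9\right)} - \frac{1044}{3561 \left(-1264\right)} = - \frac{1425}{2700} - \frac{1044}{-4501104} = \left(-1425\right) \frac{1}{2700} - - \frac{87}{375092} = - \frac{19}{36} + \frac{87}{375092} = - \frac{445226}{843957}$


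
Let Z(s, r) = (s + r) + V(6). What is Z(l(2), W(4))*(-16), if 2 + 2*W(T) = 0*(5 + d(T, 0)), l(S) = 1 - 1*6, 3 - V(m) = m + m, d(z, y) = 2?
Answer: 240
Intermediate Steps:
V(m) = 3 - 2*m (V(m) = 3 - (m + m) = 3 - 2*m)
l(S) = -5 (l(S) = 1 - 6 = -5)
W(T) = -1 (W(T) = -1 + (0*(5 + 2))/2 = -1 + (0*7)/2 = -1 + (½)*0 = -1 + 0 = -1)
Z(s, r) = -9 + r + s (Z(s, r) = (s + r) + (3 - 2*6) = (r + s) + (3 - 12) = (r + s) - 9 = -9 + r + s)
Z(l(2), W(4))*(-16) = (-9 - 1 - 5)*(-16) = -15*(-16) = 240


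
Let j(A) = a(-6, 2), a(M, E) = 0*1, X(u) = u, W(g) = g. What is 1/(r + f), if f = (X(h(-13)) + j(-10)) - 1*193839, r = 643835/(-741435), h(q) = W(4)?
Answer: -148287/28743339412 ≈ -5.1590e-6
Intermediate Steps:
h(q) = 4
r = -128767/148287 (r = 643835*(-1/741435) = -128767/148287 ≈ -0.86836)
a(M, E) = 0
j(A) = 0
f = -193835 (f = (4 + 0) - 1*193839 = 4 - 193839 = -193835)
1/(r + f) = 1/(-128767/148287 - 193835) = 1/(-28743339412/148287) = -148287/28743339412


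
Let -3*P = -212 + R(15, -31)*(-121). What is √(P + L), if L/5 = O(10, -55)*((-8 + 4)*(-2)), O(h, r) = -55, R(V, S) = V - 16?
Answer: I*√19527/3 ≈ 46.58*I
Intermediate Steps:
R(V, S) = -16 + V
L = -2200 (L = 5*(-55*(-8 + 4)*(-2)) = 5*(-(-220)*(-2)) = 5*(-55*8) = 5*(-440) = -2200)
P = 91/3 (P = -(-212 + (-16 + 15)*(-121))/3 = -(-212 - 1*(-121))/3 = -(-212 + 121)/3 = -⅓*(-91) = 91/3 ≈ 30.333)
√(P + L) = √(91/3 - 2200) = √(-6509/3) = I*√19527/3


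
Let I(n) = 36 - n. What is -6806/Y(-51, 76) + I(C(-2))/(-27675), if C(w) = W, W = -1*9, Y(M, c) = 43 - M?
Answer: -2092892/28905 ≈ -72.406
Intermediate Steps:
W = -9
C(w) = -9
-6806/Y(-51, 76) + I(C(-2))/(-27675) = -6806/(43 - 1*(-51)) + (36 - 1*(-9))/(-27675) = -6806/(43 + 51) + (36 + 9)*(-1/27675) = -6806/94 + 45*(-1/27675) = -6806*1/94 - 1/615 = -3403/47 - 1/615 = -2092892/28905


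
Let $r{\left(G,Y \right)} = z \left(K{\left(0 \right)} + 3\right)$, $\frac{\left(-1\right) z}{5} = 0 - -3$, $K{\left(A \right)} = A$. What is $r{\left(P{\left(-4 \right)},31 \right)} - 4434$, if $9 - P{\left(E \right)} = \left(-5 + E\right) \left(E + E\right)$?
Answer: $-4479$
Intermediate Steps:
$z = -15$ ($z = - 5 \left(0 - -3\right) = - 5 \left(0 + 3\right) = \left(-5\right) 3 = -15$)
$P{\left(E \right)} = 9 - 2 E \left(-5 + E\right)$ ($P{\left(E \right)} = 9 - \left(-5 + E\right) \left(E + E\right) = 9 - \left(-5 + E\right) 2 E = 9 - 2 E \left(-5 + E\right)$)
$r{\left(G,Y \right)} = -45$ ($r{\left(G,Y \right)} = - 15 \left(0 + 3\right) = \left(-15\right) 3 = -45$)
$r{\left(P{\left(-4 \right)},31 \right)} - 4434 = -45 - 4434 = -4479$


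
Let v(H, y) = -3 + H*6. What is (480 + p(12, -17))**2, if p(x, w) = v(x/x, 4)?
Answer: 233289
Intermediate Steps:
v(H, y) = -3 + 6*H
p(x, w) = 3 (p(x, w) = -3 + 6*(x/x) = -3 + 6*1 = -3 + 6 = 3)
(480 + p(12, -17))**2 = (480 + 3)**2 = 483**2 = 233289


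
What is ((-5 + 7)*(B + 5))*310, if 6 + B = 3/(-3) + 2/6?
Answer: -3100/3 ≈ -1033.3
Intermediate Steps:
B = -20/3 (B = -6 + (3/(-3) + 2/6) = -6 + (3*(-⅓) + 2*(⅙)) = -6 + (-1 + ⅓) = -6 - ⅔ = -20/3 ≈ -6.6667)
((-5 + 7)*(B + 5))*310 = ((-5 + 7)*(-20/3 + 5))*310 = (2*(-5/3))*310 = -10/3*310 = -3100/3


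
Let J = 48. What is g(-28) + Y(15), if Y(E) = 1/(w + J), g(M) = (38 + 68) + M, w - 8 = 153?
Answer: 16303/209 ≈ 78.005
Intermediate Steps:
w = 161 (w = 8 + 153 = 161)
g(M) = 106 + M
Y(E) = 1/209 (Y(E) = 1/(161 + 48) = 1/209)
g(-28) + Y(15) = (106 - 28) + 1/209 = 78 + 1/209 = 16303/209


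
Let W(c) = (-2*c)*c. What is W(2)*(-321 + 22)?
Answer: 2392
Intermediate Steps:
W(c) = -2*c²
W(2)*(-321 + 22) = (-2*2²)*(-321 + 22) = -2*4*(-299) = -8*(-299) = 2392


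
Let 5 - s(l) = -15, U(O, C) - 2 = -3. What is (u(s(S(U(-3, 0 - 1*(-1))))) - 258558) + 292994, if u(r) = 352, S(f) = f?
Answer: 34788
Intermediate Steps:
U(O, C) = -1 (U(O, C) = 2 - 3 = -1)
s(l) = 20 (s(l) = 5 - 1*(-15) = 5 + 15 = 20)
(u(s(S(U(-3, 0 - 1*(-1))))) - 258558) + 292994 = (352 - 258558) + 292994 = -258206 + 292994 = 34788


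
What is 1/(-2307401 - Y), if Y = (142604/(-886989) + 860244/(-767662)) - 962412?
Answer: -48636267837/65415182920487567 ≈ -7.4350e-7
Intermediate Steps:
Y = -46808190122874070/48636267837 (Y = (142604*(-1/886989) + 860244*(-1/767662)) - 962412 = (-142604/886989 - 61446/54833) - 962412 = -62321331226/48636267837 - 962412 = -46808190122874070/48636267837 ≈ -9.6241e+5)
1/(-2307401 - Y) = 1/(-2307401 - 1*(-46808190122874070/48636267837)) = 1/(-2307401 + 46808190122874070/48636267837) = 1/(-65415182920487567/48636267837) = -48636267837/65415182920487567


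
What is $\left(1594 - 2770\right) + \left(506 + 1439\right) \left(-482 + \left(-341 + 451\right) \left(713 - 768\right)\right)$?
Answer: $-12705916$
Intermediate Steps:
$\left(1594 - 2770\right) + \left(506 + 1439\right) \left(-482 + \left(-341 + 451\right) \left(713 - 768\right)\right) = -1176 + 1945 \left(-482 + 110 \left(-55\right)\right) = -1176 + 1945 \left(-482 - 6050\right) = -1176 + 1945 \left(-6532\right) = -1176 - 12704740 = -12705916$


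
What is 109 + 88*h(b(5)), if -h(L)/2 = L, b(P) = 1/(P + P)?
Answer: 457/5 ≈ 91.400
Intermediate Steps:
b(P) = 1/(2*P)
h(L) = -2*L
109 + 88*h(b(5)) = 109 + 88*(-1/5) = 109 + 88*(-2*⅒) = 109 + 88*(-⅕) = 109 - 88/5 = 457/5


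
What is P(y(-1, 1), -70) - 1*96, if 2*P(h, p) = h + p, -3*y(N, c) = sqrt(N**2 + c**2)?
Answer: -131 - sqrt(2)/6 ≈ -131.24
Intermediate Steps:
y(N, c) = -sqrt(N**2 + c**2)/3
P(h, p) = h/2 + p/2 (P(h, p) = (h + p)/2 = h/2 + p/2)
P(y(-1, 1), -70) - 1*96 = ((-sqrt((-1)**2 + 1**2)/3)/2 + (1/2)*(-70)) - 1*96 = ((-sqrt(1 + 1)/3)/2 - 35) - 96 = ((-sqrt(2)/3)/2 - 35) - 96 = (-sqrt(2)/6 - 35) - 96 = (-35 - sqrt(2)/6) - 96 = -131 - sqrt(2)/6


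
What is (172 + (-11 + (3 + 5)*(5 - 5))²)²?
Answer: 85849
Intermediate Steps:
(172 + (-11 + (3 + 5)*(5 - 5))²)² = (172 + (-11 + 8*0)²)² = (172 + (-11 + 0)²)² = (172 + (-11)²)² = (172 + 121)² = 293² = 85849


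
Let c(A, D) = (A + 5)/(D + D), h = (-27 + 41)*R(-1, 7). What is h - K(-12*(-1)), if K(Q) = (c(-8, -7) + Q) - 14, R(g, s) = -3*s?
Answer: -4091/14 ≈ -292.21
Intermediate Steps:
h = -294 (h = (-27 + 41)*(-3*7) = 14*(-21) = -294)
c(A, D) = (5 + A)/(2*D) (c(A, D) = (5 + A)/((2*D)) = (5 + A)*(1/(2*D)) = (5 + A)/(2*D))
K(Q) = -193/14 + Q (K(Q) = ((½)*(5 - 8)/(-7) + Q) - 14 = ((½)*(-⅐)*(-3) + Q) - 14 = (3/14 + Q) - 14 = -193/14 + Q)
h - K(-12*(-1)) = -294 - (-193/14 - 12*(-1)) = -294 - (-193/14 + 12) = -294 - 1*(-25/14) = -294 + 25/14 = -4091/14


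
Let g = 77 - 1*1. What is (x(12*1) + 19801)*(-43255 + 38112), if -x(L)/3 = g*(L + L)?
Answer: -73694047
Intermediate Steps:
g = 76 (g = 77 - 1 = 76)
x(L) = -456*L (x(L) = -228*(L + L) = -228*2*L = -456*L)
(x(12*1) + 19801)*(-43255 + 38112) = (-5472 + 19801)*(-43255 + 38112) = (-456*12 + 19801)*(-5143) = (-5472 + 19801)*(-5143) = 14329*(-5143) = -73694047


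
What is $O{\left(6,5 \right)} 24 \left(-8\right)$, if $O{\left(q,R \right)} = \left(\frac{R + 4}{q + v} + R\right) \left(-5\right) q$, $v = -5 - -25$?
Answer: $\frac{400320}{13} \approx 30794.0$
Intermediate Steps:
$v = 20$ ($v = -5 + 25 = 20$)
$O{\left(q,R \right)} = q \left(- 5 R - \frac{5 \left(4 + R\right)}{20 + q}\right)$ ($O{\left(q,R \right)} = \left(\frac{R + 4}{q + 20} + R\right) \left(-5\right) q = \left(\frac{4 + R}{20 + q} + R\right) \left(-5\right) q = \left(R + \frac{4 + R}{20 + q}\right) \left(-5\right) q = \left(- 5 R - \frac{5 \left(4 + R\right)}{20 + q}\right) q = q \left(- 5 R - \frac{5 \left(4 + R\right)}{20 + q}\right)$)
$O{\left(6,5 \right)} 24 \left(-8\right) = \left(-5\right) 6 \frac{1}{20 + 6} \left(4 + 21 \cdot 5 + 5 \cdot 6\right) 24 \left(-8\right) = \left(-5\right) 6 \cdot \frac{1}{26} \left(4 + 105 + 30\right) 24 \left(-8\right) = \left(-5\right) 6 \cdot \frac{1}{26} \cdot 139 \cdot 24 \left(-8\right) = \left(- \frac{2085}{13}\right) 24 \left(-8\right) = \left(- \frac{50040}{13}\right) \left(-8\right) = \frac{400320}{13}$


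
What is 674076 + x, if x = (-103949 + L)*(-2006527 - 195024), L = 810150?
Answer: -1554736843675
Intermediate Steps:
x = -1554737517751 (x = (-103949 + 810150)*(-2006527 - 195024) = 706201*(-2201551) = -1554737517751)
674076 + x = 674076 - 1554737517751 = -1554736843675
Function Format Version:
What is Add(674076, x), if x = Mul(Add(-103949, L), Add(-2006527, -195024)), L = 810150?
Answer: -1554736843675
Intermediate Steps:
x = -1554737517751 (x = Mul(Add(-103949, 810150), Add(-2006527, -195024)) = Mul(706201, -2201551) = -1554737517751)
Add(674076, x) = Add(674076, -1554737517751) = -1554736843675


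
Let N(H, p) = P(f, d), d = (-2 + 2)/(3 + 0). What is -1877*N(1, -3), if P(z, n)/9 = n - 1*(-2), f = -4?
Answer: -33786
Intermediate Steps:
d = 0 (d = 0/3 = 0*(⅓) = 0)
P(z, n) = 18 + 9*n (P(z, n) = 9*(n - 1*(-2)) = 9*(n + 2) = 9*(2 + n) = 18 + 9*n)
N(H, p) = 18 (N(H, p) = 18 + 9*0 = 18 + 0 = 18)
-1877*N(1, -3) = -1877*18 = -33786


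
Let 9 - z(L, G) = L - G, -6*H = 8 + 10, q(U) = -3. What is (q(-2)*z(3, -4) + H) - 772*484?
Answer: -373657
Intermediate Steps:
H = -3 (H = -(8 + 10)/6 = -⅙*18 = -3)
z(L, G) = 9 + G - L (z(L, G) = 9 - (L - G) = 9 + (G - L) = 9 + G - L)
(q(-2)*z(3, -4) + H) - 772*484 = (-3*(9 - 4 - 1*3) - 3) - 772*484 = (-3*(9 - 4 - 3) - 3) - 373648 = (-3*2 - 3) - 373648 = (-6 - 3) - 373648 = -9 - 373648 = -373657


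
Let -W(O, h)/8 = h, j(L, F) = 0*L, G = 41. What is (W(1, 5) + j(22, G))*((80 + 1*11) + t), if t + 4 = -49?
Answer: -1520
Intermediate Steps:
t = -53 (t = -4 - 49 = -53)
j(L, F) = 0
W(O, h) = -8*h
(W(1, 5) + j(22, G))*((80 + 1*11) + t) = (-8*5 + 0)*((80 + 1*11) - 53) = (-40 + 0)*((80 + 11) - 53) = -40*(91 - 53) = -40*38 = -1520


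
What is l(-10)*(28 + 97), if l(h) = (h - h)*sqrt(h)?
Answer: 0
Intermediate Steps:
l(h) = 0 (l(h) = 0*sqrt(h) = 0)
l(-10)*(28 + 97) = 0*(28 + 97) = 0*125 = 0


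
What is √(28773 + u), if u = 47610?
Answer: 9*√943 ≈ 276.38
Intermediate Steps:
√(28773 + u) = √(28773 + 47610) = √76383 = 9*√943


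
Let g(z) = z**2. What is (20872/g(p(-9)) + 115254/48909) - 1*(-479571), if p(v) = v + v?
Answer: 633382307965/1320543 ≈ 4.7964e+5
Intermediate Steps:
p(v) = 2*v
(20872/g(p(-9)) + 115254/48909) - 1*(-479571) = (20872/((2*(-9))**2) + 115254/48909) - 1*(-479571) = (20872/((-18)**2) + 115254*(1/48909)) + 479571 = (20872/324 + 38418/16303) + 479571 = (20872*(1/324) + 38418/16303) + 479571 = (5218/81 + 38418/16303) + 479571 = 88180912/1320543 + 479571 = 633382307965/1320543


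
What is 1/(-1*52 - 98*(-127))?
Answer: 1/12394 ≈ 8.0684e-5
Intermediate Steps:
1/(-1*52 - 98*(-127)) = 1/(-52 + 12446) = 1/12394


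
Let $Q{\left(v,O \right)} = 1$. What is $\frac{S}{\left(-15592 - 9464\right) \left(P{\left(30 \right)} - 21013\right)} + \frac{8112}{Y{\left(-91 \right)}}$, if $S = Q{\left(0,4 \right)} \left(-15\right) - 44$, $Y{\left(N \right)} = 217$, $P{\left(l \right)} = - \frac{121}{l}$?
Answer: $\frac{3051286997831}{81623432016} \approx 37.383$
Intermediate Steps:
$S = -59$ ($S = 1 \left(-15\right) - 44 = -15 - 44 = -59$)
$\frac{S}{\left(-15592 - 9464\right) \left(P{\left(30 \right)} - 21013\right)} + \frac{8112}{Y{\left(-91 \right)}} = - \frac{59}{\left(-15592 - 9464\right) \left(- \frac{121}{30} - 21013\right)} + \frac{8112}{217} = - \frac{59}{\left(-25056\right) \left(\left(-121\right) \frac{1}{30} - 21013\right)} + 8112 \cdot \frac{1}{217} = - \frac{59}{\left(-25056\right) \left(- \frac{121}{30} - 21013\right)} + \frac{8112}{217} = - \frac{59}{\left(-25056\right) \left(- \frac{630511}{30}\right)} + \frac{8112}{217} = - \frac{59}{\frac{2633013936}{5}} + \frac{8112}{217} = \left(-59\right) \frac{5}{2633013936} + \frac{8112}{217} = - \frac{295}{2633013936} + \frac{8112}{217} = \frac{3051286997831}{81623432016}$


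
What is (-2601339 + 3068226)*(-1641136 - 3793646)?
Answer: -2537429063634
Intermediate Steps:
(-2601339 + 3068226)*(-1641136 - 3793646) = 466887*(-5434782) = -2537429063634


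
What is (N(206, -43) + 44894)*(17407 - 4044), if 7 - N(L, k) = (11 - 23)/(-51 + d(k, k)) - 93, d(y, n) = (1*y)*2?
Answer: 82371750258/137 ≈ 6.0125e+8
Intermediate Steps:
d(y, n) = 2*y (d(y, n) = y*2 = 2*y)
N(L, k) = 100 + 12/(-51 + 2*k) (N(L, k) = 7 - ((11 - 23)/(-51 + 2*k) - 93) = 7 - (-12/(-51 + 2*k) - 93) = 7 - (-93 - 12/(-51 + 2*k)) = 7 + (93 + 12/(-51 + 2*k)) = 100 + 12/(-51 + 2*k))
(N(206, -43) + 44894)*(17407 - 4044) = (8*(-636 + 25*(-43))/(-51 + 2*(-43)) + 44894)*(17407 - 4044) = (8*(-636 - 1075)/(-51 - 86) + 44894)*13363 = (8*(-1711)/(-137) + 44894)*13363 = (8*(-1/137)*(-1711) + 44894)*13363 = (13688/137 + 44894)*13363 = (6164166/137)*13363 = 82371750258/137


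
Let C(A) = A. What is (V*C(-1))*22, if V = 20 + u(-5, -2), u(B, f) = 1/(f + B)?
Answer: -3058/7 ≈ -436.86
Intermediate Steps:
u(B, f) = 1/(B + f)
V = 139/7 (V = 20 + 1/(-5 - 2) = 20 + 1/(-7) = 20 - ⅐ = 139/7 ≈ 19.857)
(V*C(-1))*22 = ((139/7)*(-1))*22 = -139/7*22 = -3058/7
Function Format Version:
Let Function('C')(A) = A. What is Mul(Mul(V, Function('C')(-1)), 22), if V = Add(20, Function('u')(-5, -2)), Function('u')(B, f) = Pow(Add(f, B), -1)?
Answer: Rational(-3058, 7) ≈ -436.86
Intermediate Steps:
Function('u')(B, f) = Pow(Add(B, f), -1)
V = Rational(139, 7) (V = Add(20, Pow(Add(-5, -2), -1)) = Add(20, Pow(-7, -1)) = Add(20, Rational(-1, 7)) = Rational(139, 7) ≈ 19.857)
Mul(Mul(V, Function('C')(-1)), 22) = Mul(Mul(Rational(139, 7), -1), 22) = Mul(Rational(-139, 7), 22) = Rational(-3058, 7)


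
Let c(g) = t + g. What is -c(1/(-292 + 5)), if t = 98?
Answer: -28125/287 ≈ -97.996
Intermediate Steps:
c(g) = 98 + g
-c(1/(-292 + 5)) = -(98 + 1/(-292 + 5)) = -(98 + 1/(-287)) = -(98 - 1/287) = -1*28125/287 = -28125/287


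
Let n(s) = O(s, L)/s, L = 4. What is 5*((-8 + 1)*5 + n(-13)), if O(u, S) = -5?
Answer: -2250/13 ≈ -173.08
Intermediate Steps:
n(s) = -5/s
5*((-8 + 1)*5 + n(-13)) = 5*((-8 + 1)*5 - 5/(-13)) = 5*(-7*5 - 5*(-1/13)) = 5*(-35 + 5/13) = 5*(-450/13) = -2250/13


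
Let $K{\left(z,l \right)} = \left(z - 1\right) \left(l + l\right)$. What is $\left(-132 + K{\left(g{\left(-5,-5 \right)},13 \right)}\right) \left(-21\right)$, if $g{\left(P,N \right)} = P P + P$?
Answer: $-7602$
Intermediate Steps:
$g{\left(P,N \right)} = P + P^{2}$ ($g{\left(P,N \right)} = P^{2} + P = P + P^{2}$)
$K{\left(z,l \right)} = 2 l \left(-1 + z\right)$ ($K{\left(z,l \right)} = \left(-1 + z\right) 2 l = 2 l \left(-1 + z\right)$)
$\left(-132 + K{\left(g{\left(-5,-5 \right)},13 \right)}\right) \left(-21\right) = \left(-132 + 2 \cdot 13 \left(-1 - 5 \left(1 - 5\right)\right)\right) \left(-21\right) = \left(-132 + 2 \cdot 13 \left(-1 - -20\right)\right) \left(-21\right) = \left(-132 + 2 \cdot 13 \left(-1 + 20\right)\right) \left(-21\right) = \left(-132 + 2 \cdot 13 \cdot 19\right) \left(-21\right) = \left(-132 + 494\right) \left(-21\right) = 362 \left(-21\right) = -7602$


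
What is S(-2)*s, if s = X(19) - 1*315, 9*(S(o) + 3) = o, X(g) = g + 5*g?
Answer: 1943/3 ≈ 647.67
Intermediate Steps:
X(g) = 6*g
S(o) = -3 + o/9
s = -201 (s = 6*19 - 1*315 = 114 - 315 = -201)
S(-2)*s = (-3 + (⅑)*(-2))*(-201) = (-3 - 2/9)*(-201) = -29/9*(-201) = 1943/3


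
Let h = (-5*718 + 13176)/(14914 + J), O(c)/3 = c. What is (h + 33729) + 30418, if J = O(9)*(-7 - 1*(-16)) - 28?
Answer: 970489549/15129 ≈ 64148.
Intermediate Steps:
O(c) = 3*c
J = 215 (J = (3*9)*(-7 - 1*(-16)) - 28 = 27*(-7 + 16) - 28 = 27*9 - 28 = 243 - 28 = 215)
h = 9586/15129 (h = (-5*718 + 13176)/(14914 + 215) = (-3590 + 13176)/15129 = 9586*(1/15129) = 9586/15129 ≈ 0.63362)
(h + 33729) + 30418 = (9586/15129 + 33729) + 30418 = 510295627/15129 + 30418 = 970489549/15129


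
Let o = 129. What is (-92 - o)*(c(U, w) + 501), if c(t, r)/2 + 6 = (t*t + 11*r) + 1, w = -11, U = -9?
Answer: -90831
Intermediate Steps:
c(t, r) = -10 + 2*t² + 22*r (c(t, r) = -12 + 2*((t*t + 11*r) + 1) = -12 + 2*((t² + 11*r) + 1) = -12 + 2*(1 + t² + 11*r) = -12 + (2 + 2*t² + 22*r) = -10 + 2*t² + 22*r)
(-92 - o)*(c(U, w) + 501) = (-92 - 1*129)*((-10 + 2*(-9)² + 22*(-11)) + 501) = (-92 - 129)*((-10 + 2*81 - 242) + 501) = -221*((-10 + 162 - 242) + 501) = -221*(-90 + 501) = -221*411 = -90831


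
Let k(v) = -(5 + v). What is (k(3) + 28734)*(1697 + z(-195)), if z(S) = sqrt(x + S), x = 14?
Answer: 48748022 + 28726*I*sqrt(181) ≈ 4.8748e+7 + 3.8647e+5*I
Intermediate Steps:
k(v) = -5 - v
z(S) = sqrt(14 + S)
(k(3) + 28734)*(1697 + z(-195)) = ((-5 - 1*3) + 28734)*(1697 + sqrt(14 - 195)) = ((-5 - 3) + 28734)*(1697 + sqrt(-181)) = (-8 + 28734)*(1697 + I*sqrt(181)) = 28726*(1697 + I*sqrt(181)) = 48748022 + 28726*I*sqrt(181)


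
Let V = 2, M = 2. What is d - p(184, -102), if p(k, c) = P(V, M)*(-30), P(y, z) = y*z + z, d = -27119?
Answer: -26939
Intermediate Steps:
P(y, z) = z + y*z
p(k, c) = -180 (p(k, c) = (2*(1 + 2))*(-30) = (2*3)*(-30) = 6*(-30) = -180)
d - p(184, -102) = -27119 - 1*(-180) = -27119 + 180 = -26939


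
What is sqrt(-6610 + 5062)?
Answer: 6*I*sqrt(43) ≈ 39.345*I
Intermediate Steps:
sqrt(-6610 + 5062) = sqrt(-1548) = 6*I*sqrt(43)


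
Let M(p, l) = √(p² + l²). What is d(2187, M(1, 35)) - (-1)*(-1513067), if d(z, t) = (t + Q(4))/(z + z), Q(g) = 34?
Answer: -3309077512/2187 + √1226/4374 ≈ -1.5131e+6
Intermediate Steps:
M(p, l) = √(l² + p²)
d(z, t) = (34 + t)/(2*z) (d(z, t) = (t + 34)/(z + z) = (34 + t)/((2*z)) = (34 + t)*(1/(2*z)) = (34 + t)/(2*z))
d(2187, M(1, 35)) - (-1)*(-1513067) = (½)*(34 + √(35² + 1²))/2187 - (-1)*(-1513067) = (½)*(1/2187)*(34 + √(1225 + 1)) - 1*1513067 = (½)*(1/2187)*(34 + √1226) - 1513067 = (17/2187 + √1226/4374) - 1513067 = -3309077512/2187 + √1226/4374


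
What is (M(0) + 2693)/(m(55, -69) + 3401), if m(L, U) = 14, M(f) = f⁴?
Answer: 2693/3415 ≈ 0.78858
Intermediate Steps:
(M(0) + 2693)/(m(55, -69) + 3401) = (0⁴ + 2693)/(14 + 3401) = (0 + 2693)/3415 = 2693*(1/3415) = 2693/3415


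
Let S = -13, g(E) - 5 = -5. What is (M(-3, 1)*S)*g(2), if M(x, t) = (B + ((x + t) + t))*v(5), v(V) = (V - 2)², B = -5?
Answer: 0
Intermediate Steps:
g(E) = 0 (g(E) = 5 - 5 = 0)
v(V) = (-2 + V)²
M(x, t) = -45 + 9*x + 18*t (M(x, t) = (-5 + ((x + t) + t))*(-2 + 5)² = (-5 + ((t + x) + t))*3² = (-5 + (x + 2*t))*9 = (-5 + x + 2*t)*9 = -45 + 9*x + 18*t)
(M(-3, 1)*S)*g(2) = ((-45 + 9*(-3) + 18*1)*(-13))*0 = ((-45 - 27 + 18)*(-13))*0 = -54*(-13)*0 = 702*0 = 0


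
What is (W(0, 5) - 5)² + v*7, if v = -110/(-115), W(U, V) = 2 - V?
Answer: 1626/23 ≈ 70.696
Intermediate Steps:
v = 22/23 (v = -110*(-1/115) = 22/23 ≈ 0.95652)
(W(0, 5) - 5)² + v*7 = ((2 - 1*5) - 5)² + (22/23)*7 = ((2 - 5) - 5)² + 154/23 = (-3 - 5)² + 154/23 = (-8)² + 154/23 = 64 + 154/23 = 1626/23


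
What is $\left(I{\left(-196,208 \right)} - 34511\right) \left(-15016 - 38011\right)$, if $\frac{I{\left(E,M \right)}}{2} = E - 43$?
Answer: $1855361703$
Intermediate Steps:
$I{\left(E,M \right)} = -86 + 2 E$ ($I{\left(E,M \right)} = 2 \left(E - 43\right) = 2 \left(-43 + E\right) = -86 + 2 E$)
$\left(I{\left(-196,208 \right)} - 34511\right) \left(-15016 - 38011\right) = \left(\left(-86 + 2 \left(-196\right)\right) - 34511\right) \left(-15016 - 38011\right) = \left(\left(-86 - 392\right) - 34511\right) \left(-53027\right) = \left(-478 - 34511\right) \left(-53027\right) = \left(-34989\right) \left(-53027\right) = 1855361703$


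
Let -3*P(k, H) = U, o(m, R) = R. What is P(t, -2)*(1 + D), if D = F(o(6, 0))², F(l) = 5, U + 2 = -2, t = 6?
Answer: 104/3 ≈ 34.667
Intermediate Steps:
U = -4 (U = -2 - 2 = -4)
P(k, H) = 4/3 (P(k, H) = -⅓*(-4) = 4/3)
D = 25 (D = 5² = 25)
P(t, -2)*(1 + D) = 4*(1 + 25)/3 = (4/3)*26 = 104/3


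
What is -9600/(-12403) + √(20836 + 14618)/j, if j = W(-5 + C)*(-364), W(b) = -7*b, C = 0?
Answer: 9600/12403 - √35454/12740 ≈ 0.75923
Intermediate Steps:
j = -12740 (j = -7*(-5 + 0)*(-364) = -7*(-5)*(-364) = 35*(-364) = -12740)
-9600/(-12403) + √(20836 + 14618)/j = -9600/(-12403) + √(20836 + 14618)/(-12740) = -9600*(-1/12403) + √35454*(-1/12740) = 9600/12403 - √35454/12740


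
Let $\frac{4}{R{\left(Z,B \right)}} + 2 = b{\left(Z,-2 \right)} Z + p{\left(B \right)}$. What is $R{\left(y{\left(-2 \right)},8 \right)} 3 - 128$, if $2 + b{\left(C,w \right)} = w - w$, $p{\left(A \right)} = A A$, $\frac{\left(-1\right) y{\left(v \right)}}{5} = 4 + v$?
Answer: $- \frac{5242}{41} \approx -127.85$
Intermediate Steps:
$y{\left(v \right)} = -20 - 5 v$ ($y{\left(v \right)} = - 5 \left(4 + v\right) = -20 - 5 v$)
$p{\left(A \right)} = A^{2}$
$b{\left(C,w \right)} = -2$ ($b{\left(C,w \right)} = -2 + \left(w - w\right) = -2 + 0 = -2$)
$R{\left(Z,B \right)} = \frac{4}{-2 + B^{2} - 2 Z}$ ($R{\left(Z,B \right)} = \frac{4}{-2 + \left(- 2 Z + B^{2}\right)} = \frac{4}{-2 + \left(B^{2} - 2 Z\right)} = \frac{4}{-2 + B^{2} - 2 Z}$)
$R{\left(y{\left(-2 \right)},8 \right)} 3 - 128 = \frac{4}{-2 + 8^{2} - 2 \left(-20 - -10\right)} 3 - 128 = \frac{4}{-2 + 64 - 2 \left(-20 + 10\right)} 3 - 128 = \frac{4}{-2 + 64 - -20} \cdot 3 - 128 = \frac{4}{-2 + 64 + 20} \cdot 3 - 128 = \frac{4}{82} \cdot 3 - 128 = 4 \cdot \frac{1}{82} \cdot 3 - 128 = \frac{2}{41} \cdot 3 - 128 = \frac{6}{41} - 128 = - \frac{5242}{41}$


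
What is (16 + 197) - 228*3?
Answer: -471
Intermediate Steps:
(16 + 197) - 228*3 = 213 - 684 = -471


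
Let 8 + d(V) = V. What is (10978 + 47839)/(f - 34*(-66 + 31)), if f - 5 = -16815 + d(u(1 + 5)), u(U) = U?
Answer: -58817/15622 ≈ -3.7650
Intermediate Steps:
d(V) = -8 + V
f = -16812 (f = 5 + (-16815 + (-8 + (1 + 5))) = 5 + (-16815 + (-8 + 6)) = 5 + (-16815 - 2) = 5 - 16817 = -16812)
(10978 + 47839)/(f - 34*(-66 + 31)) = (10978 + 47839)/(-16812 - 34*(-66 + 31)) = 58817/(-16812 - 34*(-35)) = 58817/(-16812 + 1190) = 58817/(-15622) = 58817*(-1/15622) = -58817/15622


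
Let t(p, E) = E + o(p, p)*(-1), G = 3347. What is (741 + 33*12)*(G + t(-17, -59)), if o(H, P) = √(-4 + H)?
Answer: 3738456 - 1137*I*√21 ≈ 3.7385e+6 - 5210.4*I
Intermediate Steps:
t(p, E) = E - √(-4 + p) (t(p, E) = E + √(-4 + p)*(-1) = E - √(-4 + p))
(741 + 33*12)*(G + t(-17, -59)) = (741 + 33*12)*(3347 + (-59 - √(-4 - 17))) = (741 + 396)*(3347 + (-59 - √(-21))) = 1137*(3347 + (-59 - I*√21)) = 1137*(3288 - I*√21) = 3738456 - 1137*I*√21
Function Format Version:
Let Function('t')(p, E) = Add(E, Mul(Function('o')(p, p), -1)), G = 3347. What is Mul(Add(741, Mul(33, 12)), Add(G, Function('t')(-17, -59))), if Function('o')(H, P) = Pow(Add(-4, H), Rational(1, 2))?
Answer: Add(3738456, Mul(-1137, I, Pow(21, Rational(1, 2)))) ≈ Add(3.7385e+6, Mul(-5210.4, I))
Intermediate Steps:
Function('t')(p, E) = Add(E, Mul(-1, Pow(Add(-4, p), Rational(1, 2)))) (Function('t')(p, E) = Add(E, Mul(Pow(Add(-4, p), Rational(1, 2)), -1)) = Add(E, Mul(-1, Pow(Add(-4, p), Rational(1, 2)))))
Mul(Add(741, Mul(33, 12)), Add(G, Function('t')(-17, -59))) = Mul(Add(741, Mul(33, 12)), Add(3347, Add(-59, Mul(-1, Pow(Add(-4, -17), Rational(1, 2)))))) = Mul(Add(741, 396), Add(3347, Add(-59, Mul(-1, Pow(-21, Rational(1, 2)))))) = Mul(1137, Add(3347, Add(-59, Mul(-1, Mul(I, Pow(21, Rational(1, 2))))))) = Mul(1137, Add(3347, Add(-59, Mul(-1, I, Pow(21, Rational(1, 2)))))) = Mul(1137, Add(3288, Mul(-1, I, Pow(21, Rational(1, 2))))) = Add(3738456, Mul(-1137, I, Pow(21, Rational(1, 2))))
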